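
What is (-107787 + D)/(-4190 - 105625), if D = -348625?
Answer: 456412/109815 ≈ 4.1562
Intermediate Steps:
(-107787 + D)/(-4190 - 105625) = (-107787 - 348625)/(-4190 - 105625) = -456412/(-109815) = -456412*(-1/109815) = 456412/109815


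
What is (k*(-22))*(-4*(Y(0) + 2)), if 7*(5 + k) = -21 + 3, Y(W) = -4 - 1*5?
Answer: 4664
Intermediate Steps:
Y(W) = -9 (Y(W) = -4 - 5 = -9)
k = -53/7 (k = -5 + (-21 + 3)/7 = -5 + (⅐)*(-18) = -5 - 18/7 = -53/7 ≈ -7.5714)
(k*(-22))*(-4*(Y(0) + 2)) = (-53/7*(-22))*(-4*(-9 + 2)) = 1166*(-4*(-7))/7 = (1166/7)*28 = 4664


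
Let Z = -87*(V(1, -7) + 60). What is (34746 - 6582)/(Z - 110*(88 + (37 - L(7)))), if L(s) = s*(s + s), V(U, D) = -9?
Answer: -9388/2469 ≈ -3.8023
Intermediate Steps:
L(s) = 2*s² (L(s) = s*(2*s) = 2*s²)
Z = -4437 (Z = -87*(-9 + 60) = -87*51 = -4437)
(34746 - 6582)/(Z - 110*(88 + (37 - L(7)))) = (34746 - 6582)/(-4437 - 110*(88 + (37 - 2*7²))) = 28164/(-4437 - 110*(88 + (37 - 2*49))) = 28164/(-4437 - 110*(88 + (37 - 1*98))) = 28164/(-4437 - 110*(88 + (37 - 98))) = 28164/(-4437 - 110*(88 - 61)) = 28164/(-4437 - 110*27) = 28164/(-4437 - 2970) = 28164/(-7407) = 28164*(-1/7407) = -9388/2469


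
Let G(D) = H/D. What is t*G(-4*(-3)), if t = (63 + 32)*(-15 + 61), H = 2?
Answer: 2185/3 ≈ 728.33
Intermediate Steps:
t = 4370 (t = 95*46 = 4370)
G(D) = 2/D
t*G(-4*(-3)) = 4370*(2/((-4*(-3)))) = 4370*(2/12) = 4370*(2*(1/12)) = 4370*(⅙) = 2185/3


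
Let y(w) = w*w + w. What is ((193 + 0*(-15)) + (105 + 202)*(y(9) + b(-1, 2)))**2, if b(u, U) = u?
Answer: 757130256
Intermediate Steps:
y(w) = w + w**2 (y(w) = w**2 + w = w + w**2)
((193 + 0*(-15)) + (105 + 202)*(y(9) + b(-1, 2)))**2 = ((193 + 0*(-15)) + (105 + 202)*(9*(1 + 9) - 1))**2 = ((193 + 0) + 307*(9*10 - 1))**2 = (193 + 307*(90 - 1))**2 = (193 + 307*89)**2 = (193 + 27323)**2 = 27516**2 = 757130256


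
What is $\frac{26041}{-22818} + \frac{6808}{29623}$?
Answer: $- \frac{616067599}{675937614} \approx -0.91143$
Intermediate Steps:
$\frac{26041}{-22818} + \frac{6808}{29623} = 26041 \left(- \frac{1}{22818}\right) + 6808 \cdot \frac{1}{29623} = - \frac{26041}{22818} + \frac{6808}{29623} = - \frac{616067599}{675937614}$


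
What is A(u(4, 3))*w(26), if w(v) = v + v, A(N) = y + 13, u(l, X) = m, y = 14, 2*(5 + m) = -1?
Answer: 1404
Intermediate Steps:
m = -11/2 (m = -5 + (½)*(-1) = -5 - ½ = -11/2 ≈ -5.5000)
u(l, X) = -11/2
A(N) = 27 (A(N) = 14 + 13 = 27)
w(v) = 2*v
A(u(4, 3))*w(26) = 27*(2*26) = 27*52 = 1404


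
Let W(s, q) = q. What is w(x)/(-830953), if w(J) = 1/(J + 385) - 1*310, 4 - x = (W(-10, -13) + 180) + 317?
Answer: 29451/78940535 ≈ 0.00037308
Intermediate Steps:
x = -480 (x = 4 - ((-13 + 180) + 317) = 4 - (167 + 317) = 4 - 1*484 = 4 - 484 = -480)
w(J) = -310 + 1/(385 + J) (w(J) = 1/(385 + J) - 310 = -310 + 1/(385 + J))
w(x)/(-830953) = ((-119349 - 310*(-480))/(385 - 480))/(-830953) = ((-119349 + 148800)/(-95))*(-1/830953) = -1/95*29451*(-1/830953) = -29451/95*(-1/830953) = 29451/78940535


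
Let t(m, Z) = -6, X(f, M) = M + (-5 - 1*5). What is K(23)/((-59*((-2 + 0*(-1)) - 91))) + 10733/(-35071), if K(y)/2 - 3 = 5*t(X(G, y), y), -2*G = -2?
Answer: -20261935/64144859 ≈ -0.31588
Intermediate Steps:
G = 1 (G = -½*(-2) = 1)
X(f, M) = -10 + M (X(f, M) = M + (-5 - 5) = M - 10 = -10 + M)
K(y) = -54 (K(y) = 6 + 2*(5*(-6)) = 6 + 2*(-30) = 6 - 60 = -54)
K(23)/((-59*((-2 + 0*(-1)) - 91))) + 10733/(-35071) = -54*(-1/(59*((-2 + 0*(-1)) - 91))) + 10733/(-35071) = -54*(-1/(59*((-2 + 0) - 91))) + 10733*(-1/35071) = -54*(-1/(59*(-2 - 91))) - 10733/35071 = -54/((-59*(-93))) - 10733/35071 = -54/5487 - 10733/35071 = -54*1/5487 - 10733/35071 = -18/1829 - 10733/35071 = -20261935/64144859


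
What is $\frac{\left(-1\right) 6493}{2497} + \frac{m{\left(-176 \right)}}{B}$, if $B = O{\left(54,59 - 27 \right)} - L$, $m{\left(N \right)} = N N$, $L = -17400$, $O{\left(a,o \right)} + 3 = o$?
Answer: $- \frac{35819425}{43520213} \approx -0.82305$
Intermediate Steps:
$O{\left(a,o \right)} = -3 + o$
$m{\left(N \right)} = N^{2}$
$B = 17429$ ($B = \left(-3 + \left(59 - 27\right)\right) - -17400 = \left(-3 + 32\right) + 17400 = 29 + 17400 = 17429$)
$\frac{\left(-1\right) 6493}{2497} + \frac{m{\left(-176 \right)}}{B} = \frac{\left(-1\right) 6493}{2497} + \frac{\left(-176\right)^{2}}{17429} = \left(-6493\right) \frac{1}{2497} + 30976 \cdot \frac{1}{17429} = - \frac{6493}{2497} + \frac{30976}{17429} = - \frac{35819425}{43520213}$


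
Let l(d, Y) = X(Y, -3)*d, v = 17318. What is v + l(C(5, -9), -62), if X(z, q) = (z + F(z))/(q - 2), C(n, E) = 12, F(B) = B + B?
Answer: 88822/5 ≈ 17764.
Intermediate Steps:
F(B) = 2*B
X(z, q) = 3*z/(-2 + q) (X(z, q) = (z + 2*z)/(q - 2) = (3*z)/(-2 + q) = 3*z/(-2 + q))
l(d, Y) = -3*Y*d/5 (l(d, Y) = (3*Y/(-2 - 3))*d = (3*Y/(-5))*d = (3*Y*(-⅕))*d = (-3*Y/5)*d = -3*Y*d/5)
v + l(C(5, -9), -62) = 17318 - ⅗*(-62)*12 = 17318 + 2232/5 = 88822/5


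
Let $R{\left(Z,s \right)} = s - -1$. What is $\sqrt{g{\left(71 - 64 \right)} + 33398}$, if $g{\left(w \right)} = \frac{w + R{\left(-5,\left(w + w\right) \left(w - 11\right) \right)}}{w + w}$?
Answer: $\frac{\sqrt{1636334}}{7} \approx 182.74$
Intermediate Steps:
$R{\left(Z,s \right)} = 1 + s$ ($R{\left(Z,s \right)} = s + 1 = 1 + s$)
$g{\left(w \right)} = \frac{1 + w + 2 w \left(-11 + w\right)}{2 w}$ ($g{\left(w \right)} = \frac{w + \left(1 + \left(w + w\right) \left(w - 11\right)\right)}{w + w} = \frac{w + \left(1 + 2 w \left(-11 + w\right)\right)}{2 w} = \left(w + \left(1 + 2 w \left(-11 + w\right)\right)\right) \frac{1}{2 w} = \left(1 + w + 2 w \left(-11 + w\right)\right) \frac{1}{2 w} = \frac{1 + w + 2 w \left(-11 + w\right)}{2 w}$)
$\sqrt{g{\left(71 - 64 \right)} + 33398} = \sqrt{\left(- \frac{21}{2} + \left(71 - 64\right) + \frac{1}{2 \left(71 - 64\right)}\right) + 33398} = \sqrt{\left(- \frac{21}{2} + 7 + \frac{1}{2 \cdot 7}\right) + 33398} = \sqrt{\left(- \frac{21}{2} + 7 + \frac{1}{2} \cdot \frac{1}{7}\right) + 33398} = \sqrt{\left(- \frac{21}{2} + 7 + \frac{1}{14}\right) + 33398} = \sqrt{- \frac{24}{7} + 33398} = \sqrt{\frac{233762}{7}} = \frac{\sqrt{1636334}}{7}$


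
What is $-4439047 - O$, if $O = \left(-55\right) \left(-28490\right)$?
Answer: $-6005997$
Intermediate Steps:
$O = 1566950$
$-4439047 - O = -4439047 - 1566950 = -6005997$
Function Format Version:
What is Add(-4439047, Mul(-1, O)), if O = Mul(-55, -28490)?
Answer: -6005997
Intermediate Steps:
O = 1566950
Add(-4439047, Mul(-1, O)) = Add(-4439047, Mul(-1, 1566950)) = Add(-4439047, -1566950) = -6005997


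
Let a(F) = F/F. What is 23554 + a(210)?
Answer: 23555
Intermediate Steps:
a(F) = 1
23554 + a(210) = 23554 + 1 = 23555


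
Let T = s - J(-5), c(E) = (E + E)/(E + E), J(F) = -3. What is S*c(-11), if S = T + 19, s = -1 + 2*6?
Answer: 33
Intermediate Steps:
c(E) = 1 (c(E) = (2*E)/((2*E)) = (2*E)*(1/(2*E)) = 1)
s = 11 (s = -1 + 12 = 11)
T = 14 (T = 11 - 1*(-3) = 11 + 3 = 14)
S = 33 (S = 14 + 19 = 33)
S*c(-11) = 33*1 = 33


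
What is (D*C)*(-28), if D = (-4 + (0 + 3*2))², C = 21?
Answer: -2352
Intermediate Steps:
D = 4 (D = (-4 + (0 + 6))² = (-4 + 6)² = 2² = 4)
(D*C)*(-28) = (4*21)*(-28) = 84*(-28) = -2352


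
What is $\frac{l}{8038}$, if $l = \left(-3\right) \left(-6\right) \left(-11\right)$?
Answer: $- \frac{99}{4019} \approx -0.024633$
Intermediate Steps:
$l = -198$ ($l = 18 \left(-11\right) = -198$)
$\frac{l}{8038} = - \frac{198}{8038} = \left(-198\right) \frac{1}{8038} = - \frac{99}{4019}$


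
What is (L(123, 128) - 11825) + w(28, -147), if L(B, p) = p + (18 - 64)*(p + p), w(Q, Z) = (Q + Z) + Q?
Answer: -23564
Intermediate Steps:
w(Q, Z) = Z + 2*Q
L(B, p) = -91*p (L(B, p) = p - 92*p = -91*p)
(L(123, 128) - 11825) + w(28, -147) = (-91*128 - 11825) + (-147 + 2*28) = (-11648 - 11825) + (-147 + 56) = -23473 - 91 = -23564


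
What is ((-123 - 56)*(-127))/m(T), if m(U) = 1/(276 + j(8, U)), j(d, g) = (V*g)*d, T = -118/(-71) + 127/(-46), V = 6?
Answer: 8287815276/1633 ≈ 5.0752e+6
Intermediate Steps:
T = -3589/3266 (T = -118*(-1/71) + 127*(-1/46) = 118/71 - 127/46 = -3589/3266 ≈ -1.0989)
j(d, g) = 6*d*g (j(d, g) = (6*g)*d = 6*d*g)
m(U) = 1/(276 + 48*U) (m(U) = 1/(276 + 6*8*U) = 1/(276 + 48*U))
((-123 - 56)*(-127))/m(T) = ((-123 - 56)*(-127))/((1/(12*(23 + 4*(-3589/3266))))) = (-179*(-127))/((1/(12*(23 - 7178/1633)))) = 22733/((1/(12*(30381/1633)))) = 22733/(((1/12)*(1633/30381))) = 22733/(1633/364572) = 22733*(364572/1633) = 8287815276/1633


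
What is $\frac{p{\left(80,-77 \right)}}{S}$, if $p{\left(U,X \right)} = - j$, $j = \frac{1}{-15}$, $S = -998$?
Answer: $- \frac{1}{14970} \approx -6.68 \cdot 10^{-5}$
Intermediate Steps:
$j = - \frac{1}{15} \approx -0.066667$
$p{\left(U,X \right)} = \frac{1}{15}$ ($p{\left(U,X \right)} = \left(-1\right) \left(- \frac{1}{15}\right) = \frac{1}{15}$)
$\frac{p{\left(80,-77 \right)}}{S} = \frac{1}{15 \left(-998\right)} = \frac{1}{15} \left(- \frac{1}{998}\right) = - \frac{1}{14970}$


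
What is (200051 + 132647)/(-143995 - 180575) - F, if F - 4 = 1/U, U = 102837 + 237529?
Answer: -277564891259/55236296310 ≈ -5.0250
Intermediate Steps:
U = 340366
F = 1361465/340366 (F = 4 + 1/340366 = 1361465/340366 ≈ 4.0000)
(200051 + 132647)/(-143995 - 180575) - F = (200051 + 132647)/(-143995 - 180575) - 1*1361465/340366 = 332698/(-324570) - 1361465/340366 = 332698*(-1/324570) - 1361465/340366 = -166349/162285 - 1361465/340366 = -277564891259/55236296310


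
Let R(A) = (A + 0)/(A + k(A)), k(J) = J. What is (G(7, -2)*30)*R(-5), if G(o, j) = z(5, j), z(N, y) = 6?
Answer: 90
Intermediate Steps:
G(o, j) = 6
R(A) = 1/2 (R(A) = (A + 0)/(A + A) = A/((2*A)) = A*(1/(2*A)) = 1/2)
(G(7, -2)*30)*R(-5) = (6*30)*(1/2) = 180*(1/2) = 90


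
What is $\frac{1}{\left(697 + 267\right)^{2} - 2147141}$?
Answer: $- \frac{1}{1217845} \approx -8.2112 \cdot 10^{-7}$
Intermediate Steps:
$\frac{1}{\left(697 + 267\right)^{2} - 2147141} = \frac{1}{964^{2} - 2147141} = \frac{1}{929296 - 2147141} = \frac{1}{-1217845} = - \frac{1}{1217845}$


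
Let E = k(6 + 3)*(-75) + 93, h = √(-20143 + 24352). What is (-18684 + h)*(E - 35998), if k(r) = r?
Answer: 683460720 - 36580*√4209 ≈ 6.8109e+8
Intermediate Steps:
h = √4209 ≈ 64.877
E = -582 (E = (6 + 3)*(-75) + 93 = 9*(-75) + 93 = -675 + 93 = -582)
(-18684 + h)*(E - 35998) = (-18684 + √4209)*(-582 - 35998) = (-18684 + √4209)*(-36580) = 683460720 - 36580*√4209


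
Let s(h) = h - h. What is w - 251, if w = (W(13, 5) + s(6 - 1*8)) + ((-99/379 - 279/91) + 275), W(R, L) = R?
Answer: 1161343/34489 ≈ 33.673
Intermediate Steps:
s(h) = 0
w = 9818082/34489 (w = (13 + 0) + ((-99/379 - 279/91) + 275) = 13 + ((-99*1/379 - 279*1/91) + 275) = 13 + ((-99/379 - 279/91) + 275) = 13 + (-114750/34489 + 275) = 13 + 9369725/34489 = 9818082/34489 ≈ 284.67)
w - 251 = 9818082/34489 - 251 = 1161343/34489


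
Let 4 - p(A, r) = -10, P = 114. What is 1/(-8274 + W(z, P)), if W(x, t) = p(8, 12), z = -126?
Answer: -1/8260 ≈ -0.00012107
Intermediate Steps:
p(A, r) = 14 (p(A, r) = 4 - 1*(-10) = 4 + 10 = 14)
W(x, t) = 14
1/(-8274 + W(z, P)) = 1/(-8274 + 14) = 1/(-8260) = -1/8260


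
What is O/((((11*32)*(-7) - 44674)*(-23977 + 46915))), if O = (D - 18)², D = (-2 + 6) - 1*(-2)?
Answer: -12/90104287 ≈ -1.3318e-7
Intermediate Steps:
D = 6 (D = 4 + 2 = 6)
O = 144 (O = (6 - 18)² = (-12)² = 144)
O/((((11*32)*(-7) - 44674)*(-23977 + 46915))) = 144/((((11*32)*(-7) - 44674)*(-23977 + 46915))) = 144/(((352*(-7) - 44674)*22938)) = 144/(((-2464 - 44674)*22938)) = 144/((-47138*22938)) = 144/(-1081251444) = 144*(-1/1081251444) = -12/90104287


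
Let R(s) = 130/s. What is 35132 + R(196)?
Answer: 3443001/98 ≈ 35133.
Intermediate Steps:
35132 + R(196) = 35132 + 130/196 = 35132 + 130*(1/196) = 35132 + 65/98 = 3443001/98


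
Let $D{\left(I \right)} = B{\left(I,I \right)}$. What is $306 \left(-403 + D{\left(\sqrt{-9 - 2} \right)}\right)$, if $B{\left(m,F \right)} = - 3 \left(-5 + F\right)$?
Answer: $-118728 - 918 i \sqrt{11} \approx -1.1873 \cdot 10^{5} - 3044.7 i$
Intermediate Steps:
$B{\left(m,F \right)} = 15 - 3 F$
$D{\left(I \right)} = 15 - 3 I$
$306 \left(-403 + D{\left(\sqrt{-9 - 2} \right)}\right) = 306 \left(-403 + \left(15 - 3 \sqrt{-9 - 2}\right)\right) = 306 \left(-403 + \left(15 - 3 \sqrt{-11}\right)\right) = 306 \left(-403 + \left(15 - 3 i \sqrt{11}\right)\right) = 306 \left(-388 - 3 i \sqrt{11}\right) = -118728 - 918 i \sqrt{11}$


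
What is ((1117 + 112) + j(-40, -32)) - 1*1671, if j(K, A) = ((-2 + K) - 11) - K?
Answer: -455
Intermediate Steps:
j(K, A) = -13 (j(K, A) = (-13 + K) - K = -13)
((1117 + 112) + j(-40, -32)) - 1*1671 = ((1117 + 112) - 13) - 1*1671 = (1229 - 13) - 1671 = 1216 - 1671 = -455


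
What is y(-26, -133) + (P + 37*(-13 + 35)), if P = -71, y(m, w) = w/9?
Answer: 6554/9 ≈ 728.22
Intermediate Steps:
y(m, w) = w/9 (y(m, w) = w*(⅑) = w/9)
y(-26, -133) + (P + 37*(-13 + 35)) = (⅑)*(-133) + (-71 + 37*(-13 + 35)) = -133/9 + (-71 + 37*22) = -133/9 + (-71 + 814) = -133/9 + 743 = 6554/9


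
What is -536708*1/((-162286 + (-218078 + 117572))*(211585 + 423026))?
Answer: 134177/41692673478 ≈ 3.2182e-6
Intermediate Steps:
-536708*1/((-162286 + (-218078 + 117572))*(211585 + 423026)) = -536708*1/(634611*(-162286 - 100506)) = -536708/(634611*(-262792)) = -536708/(-166770693912) = -536708*(-1/166770693912) = 134177/41692673478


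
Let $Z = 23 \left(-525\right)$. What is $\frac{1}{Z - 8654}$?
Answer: $- \frac{1}{20729} \approx -4.8242 \cdot 10^{-5}$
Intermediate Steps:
$Z = -12075$
$\frac{1}{Z - 8654} = \frac{1}{-12075 - 8654} = \frac{1}{-20729} = - \frac{1}{20729}$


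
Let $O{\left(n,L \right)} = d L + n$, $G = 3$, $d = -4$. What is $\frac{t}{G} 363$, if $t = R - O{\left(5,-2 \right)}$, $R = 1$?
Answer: $-1452$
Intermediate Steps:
$O{\left(n,L \right)} = n - 4 L$ ($O{\left(n,L \right)} = - 4 L + n = n - 4 L$)
$t = -12$ ($t = 1 - \left(5 - -8\right) = 1 - \left(5 + 8\right) = 1 - 13 = -12$)
$\frac{t}{G} 363 = - \frac{12}{3} \cdot 363 = \left(-12\right) \frac{1}{3} \cdot 363 = \left(-4\right) 363 = -1452$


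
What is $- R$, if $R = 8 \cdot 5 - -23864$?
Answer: $-23904$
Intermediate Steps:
$R = 23904$ ($R = 40 + 23864 = 23904$)
$- R = \left(-1\right) 23904 = -23904$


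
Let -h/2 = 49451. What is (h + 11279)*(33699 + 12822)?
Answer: -4076309583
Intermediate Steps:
h = -98902 (h = -2*49451 = -98902)
(h + 11279)*(33699 + 12822) = (-98902 + 11279)*(33699 + 12822) = -87623*46521 = -4076309583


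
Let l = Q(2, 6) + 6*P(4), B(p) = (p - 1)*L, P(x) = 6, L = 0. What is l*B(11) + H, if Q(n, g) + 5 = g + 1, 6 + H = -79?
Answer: -85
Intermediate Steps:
H = -85 (H = -6 - 79 = -85)
Q(n, g) = -4 + g (Q(n, g) = -5 + (g + 1) = -5 + (1 + g) = -4 + g)
B(p) = 0 (B(p) = (p - 1)*0 = (-1 + p)*0 = 0)
l = 38 (l = (-4 + 6) + 6*6 = 2 + 36 = 38)
l*B(11) + H = 38*0 - 85 = 0 - 85 = -85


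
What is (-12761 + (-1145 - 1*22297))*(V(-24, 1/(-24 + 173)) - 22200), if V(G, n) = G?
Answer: 804575472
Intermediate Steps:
(-12761 + (-1145 - 1*22297))*(V(-24, 1/(-24 + 173)) - 22200) = (-12761 + (-1145 - 1*22297))*(-24 - 22200) = (-12761 + (-1145 - 22297))*(-22224) = (-12761 - 23442)*(-22224) = -36203*(-22224) = 804575472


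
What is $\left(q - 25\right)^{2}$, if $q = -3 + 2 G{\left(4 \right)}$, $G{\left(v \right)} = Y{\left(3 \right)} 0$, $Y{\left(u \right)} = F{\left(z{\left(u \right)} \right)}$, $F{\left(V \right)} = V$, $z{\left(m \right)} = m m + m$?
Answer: $784$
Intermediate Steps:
$z{\left(m \right)} = m + m^{2}$ ($z{\left(m \right)} = m^{2} + m = m + m^{2}$)
$Y{\left(u \right)} = u \left(1 + u\right)$
$G{\left(v \right)} = 0$ ($G{\left(v \right)} = 3 \left(1 + 3\right) 0 = 3 \cdot 4 \cdot 0 = 12 \cdot 0 = 0$)
$q = -3$ ($q = -3 + 2 \cdot 0 = -3 + 0 = -3$)
$\left(q - 25\right)^{2} = \left(-3 - 25\right)^{2} = \left(-28\right)^{2} = 784$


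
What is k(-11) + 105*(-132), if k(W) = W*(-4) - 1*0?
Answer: -13816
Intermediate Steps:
k(W) = -4*W (k(W) = -4*W + 0 = -4*W)
k(-11) + 105*(-132) = -4*(-11) + 105*(-132) = 44 - 13860 = -13816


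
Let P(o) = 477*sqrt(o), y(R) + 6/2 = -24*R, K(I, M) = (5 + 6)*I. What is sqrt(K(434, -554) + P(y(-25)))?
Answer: sqrt(4774 + 477*sqrt(597)) ≈ 128.18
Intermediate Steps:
K(I, M) = 11*I
y(R) = -3 - 24*R
sqrt(K(434, -554) + P(y(-25))) = sqrt(11*434 + 477*sqrt(-3 - 24*(-25))) = sqrt(4774 + 477*sqrt(-3 + 600)) = sqrt(4774 + 477*sqrt(597))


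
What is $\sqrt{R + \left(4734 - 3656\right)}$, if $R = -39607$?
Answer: $3 i \sqrt{4281} \approx 196.29 i$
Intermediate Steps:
$\sqrt{R + \left(4734 - 3656\right)} = \sqrt{-39607 + \left(4734 - 3656\right)} = \sqrt{-39607 + 1078} = \sqrt{-38529} = 3 i \sqrt{4281}$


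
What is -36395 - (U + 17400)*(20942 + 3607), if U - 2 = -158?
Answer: -423359351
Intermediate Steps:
U = -156 (U = 2 - 158 = -156)
-36395 - (U + 17400)*(20942 + 3607) = -36395 - (-156 + 17400)*(20942 + 3607) = -36395 - 17244*24549 = -36395 - 1*423322956 = -36395 - 423322956 = -423359351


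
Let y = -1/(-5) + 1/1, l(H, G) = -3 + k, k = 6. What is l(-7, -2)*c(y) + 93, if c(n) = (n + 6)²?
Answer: 6213/25 ≈ 248.52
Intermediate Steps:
l(H, G) = 3 (l(H, G) = -3 + 6 = 3)
y = 6/5 (y = -1*(-⅕) + 1*1 = ⅕ + 1 = 6/5 ≈ 1.2000)
c(n) = (6 + n)²
l(-7, -2)*c(y) + 93 = 3*(6 + 6/5)² + 93 = 3*(36/5)² + 93 = 3*(1296/25) + 93 = 3888/25 + 93 = 6213/25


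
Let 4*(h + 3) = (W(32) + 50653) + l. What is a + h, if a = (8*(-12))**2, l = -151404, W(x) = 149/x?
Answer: -2044619/128 ≈ -15974.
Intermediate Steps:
h = -3224267/128 (h = -3 + ((149/32 + 50653) - 151404)/4 = -3 + (1621045/32 - 151404)/4 = -3 + (1/4)*(-3223883/32) = -3 - 3223883/128 = -3224267/128 ≈ -25190.)
a = 9216 (a = (-96)**2 = 9216)
a + h = 9216 - 3224267/128 = -2044619/128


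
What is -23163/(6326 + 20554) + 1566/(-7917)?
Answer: -123413/116480 ≈ -1.0595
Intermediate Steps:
-23163/(6326 + 20554) + 1566/(-7917) = -23163/26880 + 1566*(-1/7917) = -23163*1/26880 - 18/91 = -1103/1280 - 18/91 = -123413/116480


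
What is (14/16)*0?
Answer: 0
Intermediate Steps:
(14/16)*0 = (14*(1/16))*0 = (7/8)*0 = 0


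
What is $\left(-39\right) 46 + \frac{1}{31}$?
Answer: $- \frac{55613}{31} \approx -1794.0$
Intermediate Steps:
$\left(-39\right) 46 + \frac{1}{31} = -1794 + \frac{1}{31} = - \frac{55613}{31}$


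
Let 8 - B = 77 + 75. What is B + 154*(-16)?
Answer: -2608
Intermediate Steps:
B = -144 (B = 8 - (77 + 75) = 8 - 1*152 = 8 - 152 = -144)
B + 154*(-16) = -144 + 154*(-16) = -144 - 2464 = -2608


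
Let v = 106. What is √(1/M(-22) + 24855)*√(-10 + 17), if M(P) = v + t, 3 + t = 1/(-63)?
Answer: √1830938126262/3244 ≈ 417.12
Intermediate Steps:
t = -190/63 (t = -3 + 1/(-63) = -3 - 1/63 = -190/63 ≈ -3.0159)
M(P) = 6488/63 (M(P) = 106 - 190/63 = 6488/63)
√(1/M(-22) + 24855)*√(-10 + 17) = √(1/(6488/63) + 24855)*√(-10 + 17) = √(63/6488 + 24855)*√7 = √(161259303/6488)*√7 = (√261562589466/3244)*√7 = √1830938126262/3244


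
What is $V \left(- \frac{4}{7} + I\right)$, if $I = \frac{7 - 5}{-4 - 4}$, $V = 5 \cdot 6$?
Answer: $- \frac{345}{14} \approx -24.643$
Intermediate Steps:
$V = 30$
$I = - \frac{1}{4}$ ($I = \frac{2}{-8} = 2 \left(- \frac{1}{8}\right) = - \frac{1}{4} \approx -0.25$)
$V \left(- \frac{4}{7} + I\right) = 30 \left(- \frac{4}{7} - \frac{1}{4}\right) = 30 \left(- \frac{23}{28}\right) = - \frac{345}{14}$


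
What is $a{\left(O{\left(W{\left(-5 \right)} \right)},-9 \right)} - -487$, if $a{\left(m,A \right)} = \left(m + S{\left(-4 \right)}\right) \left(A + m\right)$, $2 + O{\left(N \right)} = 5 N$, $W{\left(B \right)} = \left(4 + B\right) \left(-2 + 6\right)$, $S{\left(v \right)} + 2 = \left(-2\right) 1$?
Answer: $1293$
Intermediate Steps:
$S{\left(v \right)} = -4$ ($S{\left(v \right)} = -2 - 2 = -4$)
$W{\left(B \right)} = 16 + 4 B$ ($W{\left(B \right)} = \left(4 + B\right) 4 = 16 + 4 B$)
$O{\left(N \right)} = -2 + 5 N$
$a{\left(m,A \right)} = \left(-4 + m\right) \left(A + m\right)$ ($a{\left(m,A \right)} = \left(m - 4\right) \left(A + m\right) = \left(-4 + m\right) \left(A + m\right)$)
$a{\left(O{\left(W{\left(-5 \right)} \right)},-9 \right)} - -487 = \left(\left(-2 + 5 \left(16 + 4 \left(-5\right)\right)\right)^{2} - -36 - 4 \left(-2 + 5 \left(16 + 4 \left(-5\right)\right)\right) - 9 \left(-2 + 5 \left(16 + 4 \left(-5\right)\right)\right)\right) - -487 = \left(\left(-2 + 5 \left(16 - 20\right)\right)^{2} + 36 - 4 \left(-2 + 5 \left(16 - 20\right)\right) - 9 \left(-2 + 5 \left(16 - 20\right)\right)\right) + 487 = \left(\left(-2 + 5 \left(-4\right)\right)^{2} + 36 - 4 \left(-2 + 5 \left(-4\right)\right) - 9 \left(-2 + 5 \left(-4\right)\right)\right) + 487 = \left(\left(-2 - 20\right)^{2} + 36 - 4 \left(-2 - 20\right) - 9 \left(-2 - 20\right)\right) + 487 = \left(\left(-22\right)^{2} + 36 - -88 - -198\right) + 487 = \left(484 + 36 + 88 + 198\right) + 487 = 806 + 487 = 1293$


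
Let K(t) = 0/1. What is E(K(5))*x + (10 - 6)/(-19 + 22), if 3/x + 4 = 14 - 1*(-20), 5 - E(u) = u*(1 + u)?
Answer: 11/6 ≈ 1.8333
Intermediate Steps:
K(t) = 0 (K(t) = 0*1 = 0)
E(u) = 5 - u*(1 + u)
x = 1/10 (x = 3/(-4 + (14 - 1*(-20))) = 3/(-4 + (14 + 20)) = 3/(-4 + 34) = 3/30 = 3*(1/30) = 1/10 ≈ 0.10000)
E(K(5))*x + (10 - 6)/(-19 + 22) = (5 - 1*0 - 1*0**2)*(1/10) + (10 - 6)/(-19 + 22) = (5 + 0 - 1*0)*(1/10) + 4/3 = (5 + 0 + 0)*(1/10) + 4*(1/3) = 5*(1/10) + 4/3 = 1/2 + 4/3 = 11/6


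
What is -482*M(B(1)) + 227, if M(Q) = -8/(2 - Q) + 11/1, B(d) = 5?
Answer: -19081/3 ≈ -6360.3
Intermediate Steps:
M(Q) = 11 - 8/(2 - Q) (M(Q) = -8/(2 - Q) + 11*1 = -8/(2 - Q) + 11 = 11 - 8/(2 - Q))
-482*M(B(1)) + 227 = -482*(-14 + 11*5)/(-2 + 5) + 227 = -482*(-14 + 55)/3 + 227 = -482*41/3 + 227 = -19762/3 + 227 = -19081/3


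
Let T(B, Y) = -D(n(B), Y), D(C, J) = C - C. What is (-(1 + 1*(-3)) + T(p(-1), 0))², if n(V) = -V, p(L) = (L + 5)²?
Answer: 4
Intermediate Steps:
p(L) = (5 + L)²
D(C, J) = 0
T(B, Y) = 0 (T(B, Y) = -1*0 = 0)
(-(1 + 1*(-3)) + T(p(-1), 0))² = (-(1 + 1*(-3)) + 0)² = (-(1 - 3) + 0)² = (-1*(-2) + 0)² = (2 + 0)² = 2² = 4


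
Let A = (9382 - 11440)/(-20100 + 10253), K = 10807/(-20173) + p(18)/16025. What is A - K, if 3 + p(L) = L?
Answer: 473527933822/636652516855 ≈ 0.74378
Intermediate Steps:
p(L) = -3 + L
K = -34575916/64654465 (K = 10807/(-20173) + (-3 + 18)/16025 = 10807*(-1/20173) + 15*(1/16025) = -10807/20173 + 3/3205 = -34575916/64654465 ≈ -0.53478)
A = 2058/9847 (A = -2058/(-9847) = -2058*(-1/9847) = 2058/9847 ≈ 0.20900)
A - K = 2058/9847 - 1*(-34575916/64654465) = 2058/9847 + 34575916/64654465 = 473527933822/636652516855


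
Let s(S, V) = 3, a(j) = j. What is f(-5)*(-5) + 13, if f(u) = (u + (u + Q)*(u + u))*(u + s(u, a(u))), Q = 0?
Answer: 463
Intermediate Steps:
f(u) = (3 + u)*(u + 2*u**2) (f(u) = (u + (u + 0)*(u + u))*(u + 3) = (u + u*(2*u))*(3 + u) = (u + 2*u**2)*(3 + u) = (3 + u)*(u + 2*u**2))
f(-5)*(-5) + 13 = -5*(3 + 2*(-5)**2 + 7*(-5))*(-5) + 13 = -5*(3 + 2*25 - 35)*(-5) + 13 = -5*(3 + 50 - 35)*(-5) + 13 = -5*18*(-5) + 13 = -90*(-5) + 13 = 450 + 13 = 463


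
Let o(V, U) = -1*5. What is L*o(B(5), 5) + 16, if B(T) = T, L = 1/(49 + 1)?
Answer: 159/10 ≈ 15.900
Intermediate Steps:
L = 1/50 ≈ 0.020000
o(V, U) = -5
L*o(B(5), 5) + 16 = (1/50)*(-5) + 16 = -1/10 + 16 = 159/10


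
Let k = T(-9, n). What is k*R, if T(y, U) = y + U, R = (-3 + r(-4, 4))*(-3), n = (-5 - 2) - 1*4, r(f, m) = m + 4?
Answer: 300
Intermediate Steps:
r(f, m) = 4 + m
n = -11 (n = -7 - 4 = -11)
R = -15 (R = (-3 + (4 + 4))*(-3) = (-3 + 8)*(-3) = 5*(-3) = -15)
T(y, U) = U + y
k = -20 (k = -11 - 9 = -20)
k*R = -20*(-15) = 300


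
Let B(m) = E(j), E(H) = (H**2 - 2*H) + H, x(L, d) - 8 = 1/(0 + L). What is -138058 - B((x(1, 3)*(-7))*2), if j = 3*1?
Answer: -138064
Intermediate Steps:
j = 3
x(L, d) = 8 + 1/L (x(L, d) = 8 + 1/(0 + L) = 8 + 1/L)
E(H) = H**2 - H
B(m) = 6 (B(m) = 3*(-1 + 3) = 3*2 = 6)
-138058 - B((x(1, 3)*(-7))*2) = -138058 - 1*6 = -138058 - 6 = -138064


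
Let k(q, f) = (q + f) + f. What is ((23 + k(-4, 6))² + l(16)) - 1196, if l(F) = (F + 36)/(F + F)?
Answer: -1867/8 ≈ -233.38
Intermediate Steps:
k(q, f) = q + 2*f (k(q, f) = (f + q) + f = q + 2*f)
l(F) = (36 + F)/(2*F) (l(F) = (36 + F)/((2*F)) = (36 + F)*(1/(2*F)) = (36 + F)/(2*F))
((23 + k(-4, 6))² + l(16)) - 1196 = ((23 + (-4 + 2*6))² + (½)*(36 + 16)/16) - 1196 = ((23 + (-4 + 12))² + (½)*(1/16)*52) - 1196 = ((23 + 8)² + 13/8) - 1196 = (31² + 13/8) - 1196 = (961 + 13/8) - 1196 = 7701/8 - 1196 = -1867/8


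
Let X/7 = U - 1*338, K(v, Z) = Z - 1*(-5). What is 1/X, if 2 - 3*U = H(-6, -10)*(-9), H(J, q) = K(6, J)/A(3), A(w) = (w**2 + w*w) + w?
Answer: -3/7087 ≈ -0.00042331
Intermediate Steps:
K(v, Z) = 5 + Z (K(v, Z) = Z + 5 = 5 + Z)
A(w) = w + 2*w**2 (A(w) = (w**2 + w**2) + w = 2*w**2 + w = w + 2*w**2)
H(J, q) = 5/21 + J/21 (H(J, q) = (5 + J)/((3*(1 + 2*3))) = (5 + J)/((3*(1 + 6))) = (5 + J)/((3*7)) = (5 + J)/21 = (5 + J)*(1/21) = 5/21 + J/21)
U = 11/21 (U = 2/3 - (5/21 + (1/21)*(-6))*(-9)/3 = 2/3 - (5/21 - 2/7)*(-9)/3 = 2/3 - (-1)*(-9)/63 = 2/3 - 1/3*3/7 = 2/3 - 1/7 = 11/21 ≈ 0.52381)
X = -7087/3 (X = 7*(11/21 - 1*338) = 7*(11/21 - 338) = 7*(-7087/21) = -7087/3 ≈ -2362.3)
1/X = 1/(-7087/3) = -3/7087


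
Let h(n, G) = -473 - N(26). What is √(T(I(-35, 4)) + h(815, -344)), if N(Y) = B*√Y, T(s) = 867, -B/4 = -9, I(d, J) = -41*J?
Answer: √(394 - 36*√26) ≈ 14.506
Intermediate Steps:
B = 36 (B = -4*(-9) = 36)
N(Y) = 36*√Y
h(n, G) = -473 - 36*√26
√(T(I(-35, 4)) + h(815, -344)) = √(867 + (-473 - 36*√26)) = √(394 - 36*√26)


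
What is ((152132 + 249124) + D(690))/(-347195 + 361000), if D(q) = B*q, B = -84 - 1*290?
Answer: 143196/13805 ≈ 10.373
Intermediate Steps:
B = -374 (B = -84 - 290 = -374)
D(q) = -374*q
((152132 + 249124) + D(690))/(-347195 + 361000) = ((152132 + 249124) - 374*690)/(-347195 + 361000) = (401256 - 258060)/13805 = 143196*(1/13805) = 143196/13805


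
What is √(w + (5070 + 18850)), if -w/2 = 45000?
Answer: 4*I*√4130 ≈ 257.06*I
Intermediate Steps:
w = -90000 (w = -2*45000 = -90000)
√(w + (5070 + 18850)) = √(-90000 + (5070 + 18850)) = √(-90000 + 23920) = √(-66080) = 4*I*√4130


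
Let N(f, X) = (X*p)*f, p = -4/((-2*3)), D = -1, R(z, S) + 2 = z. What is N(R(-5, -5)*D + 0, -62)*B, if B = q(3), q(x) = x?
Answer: -868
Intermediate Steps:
R(z, S) = -2 + z
p = 2/3 (p = -4/(-6) = -4*(-1/6) = 2/3 ≈ 0.66667)
B = 3
N(f, X) = 2*X*f/3 (N(f, X) = (X*(2/3))*f = (2*X/3)*f = 2*X*f/3)
N(R(-5, -5)*D + 0, -62)*B = ((2/3)*(-62)*((-2 - 5)*(-1) + 0))*3 = ((2/3)*(-62)*(-7*(-1) + 0))*3 = ((2/3)*(-62)*(7 + 0))*3 = ((2/3)*(-62)*7)*3 = -868/3*3 = -868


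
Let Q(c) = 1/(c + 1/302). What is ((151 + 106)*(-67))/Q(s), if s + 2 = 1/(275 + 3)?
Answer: 720322427/20989 ≈ 34319.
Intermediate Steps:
s = -555/278 (s = -2 + 1/(275 + 3) = -2 + 1/278 = -555/278 ≈ -1.9964)
Q(c) = 1/(1/302 + c) (Q(c) = 1/(c + 1/302) = 1/(1/302 + c))
((151 + 106)*(-67))/Q(s) = ((151 + 106)*(-67))/((302/(1 + 302*(-555/278)))) = (257*(-67))/((302/(1 - 83805/139))) = -17219/(302/(-83666/139)) = -17219/(302*(-139/83666)) = -17219/(-20989/41833) = -17219*(-41833/20989) = 720322427/20989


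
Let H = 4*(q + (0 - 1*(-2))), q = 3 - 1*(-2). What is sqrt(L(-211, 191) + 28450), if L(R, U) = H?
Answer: sqrt(28478) ≈ 168.75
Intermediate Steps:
q = 5 (q = 3 + 2 = 5)
H = 28 (H = 4*(5 + (0 - 1*(-2))) = 4*(5 + (0 + 2)) = 4*(5 + 2) = 4*7 = 28)
L(R, U) = 28
sqrt(L(-211, 191) + 28450) = sqrt(28 + 28450) = sqrt(28478)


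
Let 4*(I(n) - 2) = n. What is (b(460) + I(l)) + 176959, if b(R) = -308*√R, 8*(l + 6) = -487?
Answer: 5662217/32 - 616*√115 ≈ 1.7034e+5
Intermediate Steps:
l = -535/8 (l = -6 + (⅛)*(-487) = -6 - 487/8 = -535/8 ≈ -66.875)
I(n) = 2 + n/4
(b(460) + I(l)) + 176959 = (-616*√115 + (2 + (¼)*(-535/8))) + 176959 = (-616*√115 + (2 - 535/32)) + 176959 = (-616*√115 - 471/32) + 176959 = (-471/32 - 616*√115) + 176959 = 5662217/32 - 616*√115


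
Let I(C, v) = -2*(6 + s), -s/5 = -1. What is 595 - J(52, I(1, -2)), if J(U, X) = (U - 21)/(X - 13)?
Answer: 20856/35 ≈ 595.89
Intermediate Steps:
s = 5 (s = -5*(-1) = 5)
I(C, v) = -22 (I(C, v) = -2*(6 + 5) = -2*11 = -22)
J(U, X) = (-21 + U)/(-13 + X)
595 - J(52, I(1, -2)) = 595 - (-21 + 52)/(-13 - 22) = 595 - 31/(-35) = 595 - (-1)*31/35 = 595 - 1*(-31/35) = 595 + 31/35 = 20856/35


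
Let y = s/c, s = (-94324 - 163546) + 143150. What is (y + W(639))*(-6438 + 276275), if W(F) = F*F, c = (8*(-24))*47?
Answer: 10357253140853/94 ≈ 1.1018e+11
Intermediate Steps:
c = -9024 (c = -192*47 = -9024)
s = -114720 (s = -257870 + 143150 = -114720)
W(F) = F²
y = 1195/94 (y = -114720/(-9024) = -114720*(-1/9024) = 1195/94 ≈ 12.713)
(y + W(639))*(-6438 + 276275) = (1195/94 + 639²)*(-6438 + 276275) = (1195/94 + 408321)*269837 = (38383369/94)*269837 = 10357253140853/94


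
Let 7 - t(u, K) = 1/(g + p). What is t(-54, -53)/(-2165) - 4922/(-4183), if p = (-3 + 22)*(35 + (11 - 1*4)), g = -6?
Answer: 8416468591/7172506440 ≈ 1.1734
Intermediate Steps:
p = 798 (p = 19*(35 + (11 - 4)) = 19*(35 + 7) = 19*42 = 798)
t(u, K) = 5543/792 (t(u, K) = 7 - 1/(-6 + 798) = 7 - 1/792 = 5543/792)
t(-54, -53)/(-2165) - 4922/(-4183) = (5543/792)/(-2165) - 4922/(-4183) = (5543/792)*(-1/2165) - 4922*(-1/4183) = -5543/1714680 + 4922/4183 = 8416468591/7172506440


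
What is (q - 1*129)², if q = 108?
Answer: 441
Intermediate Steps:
(q - 1*129)² = (108 - 1*129)² = (108 - 129)² = (-21)² = 441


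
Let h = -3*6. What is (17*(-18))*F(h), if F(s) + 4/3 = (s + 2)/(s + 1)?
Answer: 120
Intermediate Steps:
h = -18
F(s) = -4/3 + (2 + s)/(1 + s) (F(s) = -4/3 + (s + 2)/(s + 1) = -4/3 + (2 + s)/(1 + s))
(17*(-18))*F(h) = (17*(-18))*((2 - 1*(-18))/(3*(1 - 18))) = -102*(2 + 18)/(-17) = -102*(-1)*20/17 = -306*(-20/51) = 120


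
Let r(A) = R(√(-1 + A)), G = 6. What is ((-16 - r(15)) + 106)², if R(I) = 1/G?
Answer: 290521/36 ≈ 8070.0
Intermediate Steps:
R(I) = ⅙ (R(I) = 1/6 = ⅙)
r(A) = ⅙
((-16 - r(15)) + 106)² = ((-16 - 1*⅙) + 106)² = ((-16 - ⅙) + 106)² = (-97/6 + 106)² = (539/6)² = 290521/36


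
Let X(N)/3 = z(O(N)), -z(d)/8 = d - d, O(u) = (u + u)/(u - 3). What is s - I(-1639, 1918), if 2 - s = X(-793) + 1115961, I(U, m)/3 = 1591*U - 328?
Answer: 6707972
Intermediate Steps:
O(u) = 2*u/(-3 + u) (O(u) = (2*u)/(-3 + u) = 2*u/(-3 + u))
I(U, m) = -984 + 4773*U (I(U, m) = 3*(1591*U - 328) = 3*(-328 + 1591*U) = -984 + 4773*U)
z(d) = 0 (z(d) = -8*(d - d) = -8*0 = 0)
X(N) = 0 (X(N) = 3*0 = 0)
s = -1115959 (s = 2 - (0 + 1115961) = 2 - 1*1115961 = 2 - 1115961 = -1115959)
s - I(-1639, 1918) = -1115959 - (-984 + 4773*(-1639)) = -1115959 - (-984 - 7822947) = -1115959 - 1*(-7823931) = -1115959 + 7823931 = 6707972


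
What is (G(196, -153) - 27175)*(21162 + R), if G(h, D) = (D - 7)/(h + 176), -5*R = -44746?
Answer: -76100487428/93 ≈ -8.1828e+8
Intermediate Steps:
R = 44746/5 (R = -1/5*(-44746) = 44746/5 ≈ 8949.2)
G(h, D) = (-7 + D)/(176 + h)
(G(196, -153) - 27175)*(21162 + R) = ((-7 - 153)/(176 + 196) - 27175)*(21162 + 44746/5) = (-160/372 - 27175)*(150556/5) = ((1/372)*(-160) - 27175)*(150556/5) = (-40/93 - 27175)*(150556/5) = -2527315/93*150556/5 = -76100487428/93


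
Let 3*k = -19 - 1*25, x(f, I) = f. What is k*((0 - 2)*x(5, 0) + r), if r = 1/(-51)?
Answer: 22484/153 ≈ 146.95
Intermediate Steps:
k = -44/3 (k = (-19 - 1*25)/3 = (-19 - 25)/3 = (1/3)*(-44) = -44/3 ≈ -14.667)
r = -1/51 ≈ -0.019608
k*((0 - 2)*x(5, 0) + r) = -44*((0 - 2)*5 - 1/51)/3 = -44*(-2*5 - 1/51)/3 = -44*(-10 - 1/51)/3 = -44/3*(-511/51) = 22484/153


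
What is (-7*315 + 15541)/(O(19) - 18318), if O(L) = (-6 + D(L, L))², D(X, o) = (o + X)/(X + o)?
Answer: -13336/18293 ≈ -0.72902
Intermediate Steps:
D(X, o) = 1 (D(X, o) = (X + o)/(X + o) = 1)
O(L) = 25 (O(L) = (-6 + 1)² = (-5)² = 25)
(-7*315 + 15541)/(O(19) - 18318) = (-7*315 + 15541)/(25 - 18318) = (-2205 + 15541)/(-18293) = 13336*(-1/18293) = -13336/18293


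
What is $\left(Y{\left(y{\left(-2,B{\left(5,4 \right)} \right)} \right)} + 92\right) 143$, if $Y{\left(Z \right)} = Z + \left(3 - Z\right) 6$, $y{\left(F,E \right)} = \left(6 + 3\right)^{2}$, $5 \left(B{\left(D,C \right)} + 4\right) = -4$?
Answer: $-42185$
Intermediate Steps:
$B{\left(D,C \right)} = - \frac{24}{5}$ ($B{\left(D,C \right)} = -4 + \frac{1}{5} \left(-4\right) = -4 - \frac{4}{5} = - \frac{24}{5}$)
$y{\left(F,E \right)} = 81$ ($y{\left(F,E \right)} = 9^{2} = 81$)
$Y{\left(Z \right)} = 18 - 5 Z$ ($Y{\left(Z \right)} = Z - \left(-18 + 6 Z\right) = 18 - 5 Z$)
$\left(Y{\left(y{\left(-2,B{\left(5,4 \right)} \right)} \right)} + 92\right) 143 = \left(\left(18 - 405\right) + 92\right) 143 = \left(-387 + 92\right) 143 = \left(-295\right) 143 = -42185$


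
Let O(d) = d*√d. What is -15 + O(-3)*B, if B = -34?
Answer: -15 + 102*I*√3 ≈ -15.0 + 176.67*I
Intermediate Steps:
O(d) = d^(3/2)
-15 + O(-3)*B = -15 + (-3)^(3/2)*(-34) = -15 - 3*I*√3*(-34) = -15 + 102*I*√3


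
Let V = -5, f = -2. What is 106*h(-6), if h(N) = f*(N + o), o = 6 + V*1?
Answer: 1060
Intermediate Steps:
o = 1 (o = 6 - 5*1 = 6 - 5 = 1)
h(N) = -2 - 2*N (h(N) = -2*(N + 1) = -2*(1 + N) = -2 - 2*N)
106*h(-6) = 106*(-2 - 2*(-6)) = 106*(-2 + 12) = 106*10 = 1060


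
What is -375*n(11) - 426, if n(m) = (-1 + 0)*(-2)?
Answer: -1176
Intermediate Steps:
n(m) = 2 (n(m) = -1*(-2) = 2)
-375*n(11) - 426 = -375*2 - 426 = -750 - 426 = -1176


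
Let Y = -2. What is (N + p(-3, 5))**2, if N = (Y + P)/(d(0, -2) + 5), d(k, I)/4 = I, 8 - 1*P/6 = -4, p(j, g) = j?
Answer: 6241/9 ≈ 693.44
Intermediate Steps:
P = 72 (P = 48 - 6*(-4) = 48 + 24 = 72)
d(k, I) = 4*I
N = -70/3 (N = (-2 + 72)/(4*(-2) + 5) = 70/(-8 + 5) = 70/(-3) = 70*(-1/3) = -70/3 ≈ -23.333)
(N + p(-3, 5))**2 = (-70/3 - 3)**2 = (-79/3)**2 = 6241/9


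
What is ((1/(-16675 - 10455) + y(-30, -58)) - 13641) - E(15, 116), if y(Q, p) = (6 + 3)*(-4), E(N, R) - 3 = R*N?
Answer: -418344601/27130 ≈ -15420.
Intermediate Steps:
E(N, R) = 3 + N*R (E(N, R) = 3 + R*N = 3 + N*R)
y(Q, p) = -36 (y(Q, p) = 9*(-4) = -36)
((1/(-16675 - 10455) + y(-30, -58)) - 13641) - E(15, 116) = ((1/(-16675 - 10455) - 36) - 13641) - (3 + 15*116) = ((1/(-27130) - 36) - 13641) - (3 + 1740) = ((-1/27130 - 36) - 13641) - 1*1743 = (-976681/27130 - 13641) - 1743 = -371057011/27130 - 1743 = -418344601/27130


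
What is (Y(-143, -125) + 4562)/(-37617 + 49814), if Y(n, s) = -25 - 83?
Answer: 4454/12197 ≈ 0.36517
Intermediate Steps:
Y(n, s) = -108
(Y(-143, -125) + 4562)/(-37617 + 49814) = (-108 + 4562)/(-37617 + 49814) = 4454/12197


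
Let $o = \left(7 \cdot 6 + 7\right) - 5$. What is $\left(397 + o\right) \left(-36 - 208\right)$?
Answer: $-107604$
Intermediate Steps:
$o = 44$ ($o = \left(42 + 7\right) - 5 = 49 - 5 = 44$)
$\left(397 + o\right) \left(-36 - 208\right) = \left(397 + 44\right) \left(-36 - 208\right) = 441 \left(-244\right) = -107604$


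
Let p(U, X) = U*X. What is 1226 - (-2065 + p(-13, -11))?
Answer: 3148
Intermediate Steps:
1226 - (-2065 + p(-13, -11)) = 1226 - (-2065 - 13*(-11)) = 1226 - (-2065 + 143) = 1226 - 1*(-1922) = 1226 + 1922 = 3148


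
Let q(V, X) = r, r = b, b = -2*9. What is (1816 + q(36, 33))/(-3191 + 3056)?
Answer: -1798/135 ≈ -13.319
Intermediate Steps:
b = -18
r = -18
q(V, X) = -18
(1816 + q(36, 33))/(-3191 + 3056) = (1816 - 18)/(-3191 + 3056) = 1798/(-135) = 1798*(-1/135) = -1798/135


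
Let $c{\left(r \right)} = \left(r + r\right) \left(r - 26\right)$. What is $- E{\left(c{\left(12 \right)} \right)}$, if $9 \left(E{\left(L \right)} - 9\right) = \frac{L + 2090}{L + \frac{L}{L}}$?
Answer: $- \frac{25381}{3015} \approx -8.4182$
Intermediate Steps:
$c{\left(r \right)} = 2 r \left(-26 + r\right)$
$E{\left(L \right)} = 9 + \frac{2090 + L}{9 \left(1 + L\right)}$ ($E{\left(L \right)} = 9 + \frac{\left(L + 2090\right) \frac{1}{L + \frac{L}{L}}}{9} = 9 + \frac{\left(2090 + L\right) \frac{1}{L + 1}}{9} = 9 + \frac{\left(2090 + L\right) \frac{1}{1 + L}}{9} = 9 + \frac{\frac{1}{1 + L} \left(2090 + L\right)}{9} = 9 + \frac{2090 + L}{9 \left(1 + L\right)}$)
$- E{\left(c{\left(12 \right)} \right)} = - \frac{2171 + 82 \cdot 2 \cdot 12 \left(-26 + 12\right)}{9 \left(1 + 2 \cdot 12 \left(-26 + 12\right)\right)} = - \frac{2171 + 82 \cdot 2 \cdot 12 \left(-14\right)}{9 \left(1 + 2 \cdot 12 \left(-14\right)\right)} = - \frac{2171 + 82 \left(-336\right)}{9 \left(1 - 336\right)} = - \frac{2171 - 27552}{9 \left(-335\right)} = - \frac{\left(-1\right) \left(-25381\right)}{9 \cdot 335} = \left(-1\right) \frac{25381}{3015} = - \frac{25381}{3015}$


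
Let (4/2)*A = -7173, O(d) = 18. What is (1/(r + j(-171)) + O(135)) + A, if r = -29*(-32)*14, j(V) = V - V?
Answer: -46361951/12992 ≈ -3568.5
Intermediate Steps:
j(V) = 0
r = 12992 (r = 928*14 = 12992)
A = -7173/2 (A = (½)*(-7173) = -7173/2 ≈ -3586.5)
(1/(r + j(-171)) + O(135)) + A = (1/(12992 + 0) + 18) - 7173/2 = (1/12992 + 18) - 7173/2 = 233857/12992 - 7173/2 = -46361951/12992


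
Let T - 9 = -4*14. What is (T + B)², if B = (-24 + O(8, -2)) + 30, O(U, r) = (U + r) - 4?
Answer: 1521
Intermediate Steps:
O(U, r) = -4 + U + r
B = 8 (B = (-24 + (-4 + 8 - 2)) + 30 = (-24 + 2) + 30 = -22 + 30 = 8)
T = -47 (T = 9 - 4*14 = 9 - 56 = -47)
(T + B)² = (-47 + 8)² = (-39)² = 1521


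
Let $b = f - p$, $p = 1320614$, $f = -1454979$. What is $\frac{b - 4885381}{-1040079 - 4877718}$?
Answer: $\frac{2553658}{1972599} \approx 1.2946$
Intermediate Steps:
$b = -2775593$ ($b = -1454979 - 1320614 = -2775593$)
$\frac{b - 4885381}{-1040079 - 4877718} = \frac{-2775593 - 4885381}{-1040079 - 4877718} = - \frac{7660974}{-5917797} = \left(-7660974\right) \left(- \frac{1}{5917797}\right) = \frac{2553658}{1972599}$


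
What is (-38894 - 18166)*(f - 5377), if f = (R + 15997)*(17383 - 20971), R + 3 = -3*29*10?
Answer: 3096662690340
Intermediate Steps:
R = -873 (R = -3 - 3*29*10 = -3 - 87*10 = -3 - 870 = -873)
f = -54264912 (f = (-873 + 15997)*(17383 - 20971) = 15124*(-3588) = -54264912)
(-38894 - 18166)*(f - 5377) = (-38894 - 18166)*(-54264912 - 5377) = -57060*(-54270289) = 3096662690340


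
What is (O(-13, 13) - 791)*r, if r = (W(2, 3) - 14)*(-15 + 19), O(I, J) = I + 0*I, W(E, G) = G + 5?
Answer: 19296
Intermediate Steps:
W(E, G) = 5 + G
O(I, J) = I (O(I, J) = I + 0 = I)
r = -24 (r = ((5 + 3) - 14)*(-15 + 19) = (8 - 14)*4 = -6*4 = -24)
(O(-13, 13) - 791)*r = (-13 - 791)*(-24) = -804*(-24) = 19296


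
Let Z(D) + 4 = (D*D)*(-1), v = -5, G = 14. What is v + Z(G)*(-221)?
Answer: 44195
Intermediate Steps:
Z(D) = -4 - D² (Z(D) = -4 + (D*D)*(-1) = -4 + D²*(-1) = -4 - D²)
v + Z(G)*(-221) = -5 + (-4 - 1*14²)*(-221) = -5 + (-4 - 1*196)*(-221) = -5 + (-4 - 196)*(-221) = -5 - 200*(-221) = -5 + 44200 = 44195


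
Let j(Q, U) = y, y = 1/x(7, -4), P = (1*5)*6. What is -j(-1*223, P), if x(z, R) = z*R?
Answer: 1/28 ≈ 0.035714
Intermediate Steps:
x(z, R) = R*z
P = 30 (P = 5*6 = 30)
y = -1/28 (y = 1/(-4*7) = 1/(-28) = -1/28 ≈ -0.035714)
j(Q, U) = -1/28
-j(-1*223, P) = -1*(-1/28) = 1/28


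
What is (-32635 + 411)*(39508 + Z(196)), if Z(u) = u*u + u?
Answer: -2517338880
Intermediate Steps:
Z(u) = u + u² (Z(u) = u² + u = u + u²)
(-32635 + 411)*(39508 + Z(196)) = (-32635 + 411)*(39508 + 196*(1 + 196)) = -32224*(39508 + 196*197) = -32224*(39508 + 38612) = -32224*78120 = -2517338880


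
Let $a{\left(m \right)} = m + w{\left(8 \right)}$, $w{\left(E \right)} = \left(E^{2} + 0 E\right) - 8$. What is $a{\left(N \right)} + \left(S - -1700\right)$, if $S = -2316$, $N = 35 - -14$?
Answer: $-511$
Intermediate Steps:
$w{\left(E \right)} = -8 + E^{2}$ ($w{\left(E \right)} = \left(E^{2} + 0\right) - 8 = E^{2} - 8 = -8 + E^{2}$)
$N = 49$ ($N = 35 + 14 = 49$)
$a{\left(m \right)} = 56 + m$ ($a{\left(m \right)} = m - \left(8 - 8^{2}\right) = m + \left(-8 + 64\right) = m + 56 = 56 + m$)
$a{\left(N \right)} + \left(S - -1700\right) = \left(56 + 49\right) - 616 = 105 + \left(-2316 + 1700\right) = 105 - 616 = -511$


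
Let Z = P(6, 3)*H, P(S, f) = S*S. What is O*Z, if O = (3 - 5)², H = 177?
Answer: 25488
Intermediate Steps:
P(S, f) = S²
O = 4 (O = (-2)² = 4)
Z = 6372 (Z = 6²*177 = 36*177 = 6372)
O*Z = 4*6372 = 25488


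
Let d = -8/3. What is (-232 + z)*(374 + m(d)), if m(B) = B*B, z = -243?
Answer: -1629250/9 ≈ -1.8103e+5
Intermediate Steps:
d = -8/3 (d = -8*⅓ = -8/3 ≈ -2.6667)
m(B) = B²
(-232 + z)*(374 + m(d)) = (-232 - 243)*(374 + (-8/3)²) = -475*(374 + 64/9) = -475*3430/9 = -1629250/9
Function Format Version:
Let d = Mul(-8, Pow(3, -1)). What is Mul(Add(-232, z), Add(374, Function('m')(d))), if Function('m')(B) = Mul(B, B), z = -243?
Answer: Rational(-1629250, 9) ≈ -1.8103e+5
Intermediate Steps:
d = Rational(-8, 3) (d = Mul(-8, Rational(1, 3)) = Rational(-8, 3) ≈ -2.6667)
Function('m')(B) = Pow(B, 2)
Mul(Add(-232, z), Add(374, Function('m')(d))) = Mul(Add(-232, -243), Add(374, Pow(Rational(-8, 3), 2))) = Mul(-475, Add(374, Rational(64, 9))) = Mul(-475, Rational(3430, 9)) = Rational(-1629250, 9)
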